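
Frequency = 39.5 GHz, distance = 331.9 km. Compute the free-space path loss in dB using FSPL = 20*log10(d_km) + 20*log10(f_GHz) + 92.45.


20*log10(331.9) = 50.42
20*log10(39.5) = 31.93
FSPL = 174.8 dB

174.8 dB


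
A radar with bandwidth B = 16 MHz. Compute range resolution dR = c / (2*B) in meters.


dR = 3e8 / (2 * 16000000.0) = 9.38 m

9.38 m


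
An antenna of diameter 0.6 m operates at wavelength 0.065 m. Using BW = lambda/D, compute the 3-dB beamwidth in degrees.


BW_rad = 0.065 / 0.6 = 0.108333
BW_deg = 6.21 degrees

6.21 degrees


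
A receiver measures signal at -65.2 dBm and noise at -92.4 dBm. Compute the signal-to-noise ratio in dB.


SNR = -65.2 - (-92.4) = 27.2 dB

27.2 dB


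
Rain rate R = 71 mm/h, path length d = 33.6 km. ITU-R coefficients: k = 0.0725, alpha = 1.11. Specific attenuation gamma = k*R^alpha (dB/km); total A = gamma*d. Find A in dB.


gamma = 0.0725 * 71^1.11 = 8.226873 dB/km
A = 8.226873 * 33.6 = 276.42 dB

276.42 dB


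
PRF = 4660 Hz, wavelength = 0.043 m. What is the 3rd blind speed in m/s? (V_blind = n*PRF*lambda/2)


V_blind = 3 * 4660 * 0.043 / 2 = 300.6 m/s

300.6 m/s


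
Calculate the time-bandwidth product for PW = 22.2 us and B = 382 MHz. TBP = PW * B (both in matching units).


TBP = 22.2 * 382 = 8480.4

8480.4


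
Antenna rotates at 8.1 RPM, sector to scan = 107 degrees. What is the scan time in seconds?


t = 107 / (8.1 * 360) * 60 = 2.2 s

2.2 s


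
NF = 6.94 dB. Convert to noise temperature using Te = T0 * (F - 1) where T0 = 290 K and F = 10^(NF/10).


NF_lin = 10^(6.94/10) = 4.943107
Te = 290 * (4.943107 - 1) = 1143.5 K

1143.5 K


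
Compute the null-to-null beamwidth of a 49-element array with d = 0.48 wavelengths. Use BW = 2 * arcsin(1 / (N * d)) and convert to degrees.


1/(N*d) = 1/(49*0.48) = 0.042517
BW = 2*arcsin(0.042517) = 4.9 degrees

4.9 degrees


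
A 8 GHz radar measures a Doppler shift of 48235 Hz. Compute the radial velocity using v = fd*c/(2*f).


v = 48235 * 3e8 / (2 * 8000000000.0) = 904.4 m/s

904.4 m/s


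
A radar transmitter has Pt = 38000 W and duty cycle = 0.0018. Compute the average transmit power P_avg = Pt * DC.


P_avg = 38000 * 0.0018 = 68.4 W

68.4 W


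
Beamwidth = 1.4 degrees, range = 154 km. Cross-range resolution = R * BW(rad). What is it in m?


BW_rad = 0.02443461
CR = 154000 * 0.02443461 = 3762.9 m

3762.9 m


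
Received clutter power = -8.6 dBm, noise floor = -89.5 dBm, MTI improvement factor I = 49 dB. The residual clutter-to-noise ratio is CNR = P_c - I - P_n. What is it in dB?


CNR = -8.6 - 49 - (-89.5) = 31.9 dB

31.9 dB


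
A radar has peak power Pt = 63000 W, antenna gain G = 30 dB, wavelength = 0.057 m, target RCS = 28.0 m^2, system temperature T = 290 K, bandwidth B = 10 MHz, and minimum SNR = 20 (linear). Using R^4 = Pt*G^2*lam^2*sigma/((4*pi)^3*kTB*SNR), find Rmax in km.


G_lin = 10^(30/10) = 1000.0
R^4 = 63000 * 1000.0^2 * 0.057^2 * 28.0 / ((4*pi)^3 * 1.38e-23 * 290 * 10000000.0 * 20)
R^4 = 3.60837e18 m^4
R_max = (3.60837e18)^(1/4) = 43584.1 m = 43.6 km

43.6 km


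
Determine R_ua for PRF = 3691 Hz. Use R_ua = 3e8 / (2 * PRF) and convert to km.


R_ua = 3e8 / (2 * 3691) = 40639.4 m = 40.6 km

40.6 km


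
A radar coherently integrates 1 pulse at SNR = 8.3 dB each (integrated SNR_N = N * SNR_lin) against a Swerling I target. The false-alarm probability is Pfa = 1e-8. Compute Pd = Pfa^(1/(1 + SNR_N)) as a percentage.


SNR_lin = 10^(8.3/10) = 6.76083
SNR_N = 1 * 6.76083 = 6.76083
1/(1 + SNR_N) = 1/7.76083 = 0.1288522
Pd = (1e-8)^0.1288522 = 0.09315
Pd = 9.3%

9.3%


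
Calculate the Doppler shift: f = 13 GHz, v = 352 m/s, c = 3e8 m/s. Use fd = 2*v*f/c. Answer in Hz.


fd = 2 * 352 * 13000000000.0 / 3e8 = 30506.7 Hz

30506.7 Hz


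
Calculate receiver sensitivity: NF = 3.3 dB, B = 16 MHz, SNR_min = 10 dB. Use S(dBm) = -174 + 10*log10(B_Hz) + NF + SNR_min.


10*log10(16000000.0) = 72.04
S = -174 + 72.04 + 3.3 + 10 = -88.7 dBm

-88.7 dBm


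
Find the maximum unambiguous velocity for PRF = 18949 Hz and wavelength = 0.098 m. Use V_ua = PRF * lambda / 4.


V_ua = 18949 * 0.098 / 4 = 464.3 m/s

464.3 m/s


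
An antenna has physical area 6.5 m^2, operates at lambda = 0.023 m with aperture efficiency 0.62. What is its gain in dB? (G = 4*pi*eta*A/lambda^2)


G_linear = 4*pi*0.62*6.5/0.023^2 = 95732.46
G_dB = 10*log10(95732.46) = 49.8 dB

49.8 dB


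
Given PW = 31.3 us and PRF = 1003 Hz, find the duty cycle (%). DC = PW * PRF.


DC = 31.3e-6 * 1003 * 100 = 3.14%

3.14%


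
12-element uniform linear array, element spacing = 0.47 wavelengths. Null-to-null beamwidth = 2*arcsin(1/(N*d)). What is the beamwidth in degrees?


1/(N*d) = 1/(12*0.47) = 0.177305
BW = 2*arcsin(0.177305) = 20.4 degrees

20.4 degrees


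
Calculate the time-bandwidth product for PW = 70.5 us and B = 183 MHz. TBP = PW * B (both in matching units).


TBP = 70.5 * 183 = 12901.5

12901.5


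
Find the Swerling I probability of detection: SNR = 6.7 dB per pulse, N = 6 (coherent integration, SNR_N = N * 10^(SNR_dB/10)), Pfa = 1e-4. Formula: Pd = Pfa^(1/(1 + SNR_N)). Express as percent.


SNR_lin = 10^(6.7/10) = 4.67735
SNR_N = 6 * 4.67735 = 28.0641
1/(1 + SNR_N) = 1/29.0641 = 0.0344067
Pd = (1e-4)^0.0344067 = 0.72841
Pd = 72.8%

72.8%


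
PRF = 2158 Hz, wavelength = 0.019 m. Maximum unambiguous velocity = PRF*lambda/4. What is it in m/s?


V_ua = 2158 * 0.019 / 4 = 10.3 m/s

10.3 m/s


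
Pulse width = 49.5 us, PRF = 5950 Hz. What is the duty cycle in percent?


DC = 49.5e-6 * 5950 * 100 = 29.45%

29.45%


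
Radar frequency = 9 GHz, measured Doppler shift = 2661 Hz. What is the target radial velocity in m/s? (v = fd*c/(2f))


v = 2661 * 3e8 / (2 * 9000000000.0) = 44.4 m/s

44.4 m/s


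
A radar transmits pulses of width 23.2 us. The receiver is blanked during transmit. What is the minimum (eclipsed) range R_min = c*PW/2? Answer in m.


R_min = 3e8 * 23.2e-6 / 2 = 3480.0 m

3480.0 m


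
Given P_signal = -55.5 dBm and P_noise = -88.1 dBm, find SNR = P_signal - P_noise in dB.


SNR = -55.5 - (-88.1) = 32.6 dB

32.6 dB


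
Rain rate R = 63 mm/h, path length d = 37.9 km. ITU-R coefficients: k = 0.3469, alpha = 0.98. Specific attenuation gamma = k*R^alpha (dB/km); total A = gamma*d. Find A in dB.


gamma = 0.3469 * 63^0.98 = 20.11676 dB/km
A = 20.11676 * 37.9 = 762.43 dB

762.43 dB


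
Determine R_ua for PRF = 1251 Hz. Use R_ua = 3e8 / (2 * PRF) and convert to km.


R_ua = 3e8 / (2 * 1251) = 119904.1 m = 119.9 km

119.9 km


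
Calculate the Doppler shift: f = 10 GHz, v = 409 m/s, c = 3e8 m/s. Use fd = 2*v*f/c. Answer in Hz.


fd = 2 * 409 * 10000000000.0 / 3e8 = 27266.7 Hz

27266.7 Hz


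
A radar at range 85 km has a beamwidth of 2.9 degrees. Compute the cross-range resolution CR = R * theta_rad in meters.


BW_rad = 0.050614548
CR = 85000 * 0.050614548 = 4302.2 m

4302.2 m


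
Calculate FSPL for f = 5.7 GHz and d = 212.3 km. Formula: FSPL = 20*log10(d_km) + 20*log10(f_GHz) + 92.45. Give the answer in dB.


20*log10(212.3) = 46.54
20*log10(5.7) = 15.12
FSPL = 154.1 dB

154.1 dB


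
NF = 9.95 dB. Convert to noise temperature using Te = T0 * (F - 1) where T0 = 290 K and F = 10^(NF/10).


NF_lin = 10^(9.95/10) = 9.885531
Te = 290 * (9.885531 - 1) = 2576.8 K

2576.8 K


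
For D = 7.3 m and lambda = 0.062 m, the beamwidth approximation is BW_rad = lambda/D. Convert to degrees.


BW_rad = 0.062 / 7.3 = 0.008493
BW_deg = 0.49 degrees

0.49 degrees


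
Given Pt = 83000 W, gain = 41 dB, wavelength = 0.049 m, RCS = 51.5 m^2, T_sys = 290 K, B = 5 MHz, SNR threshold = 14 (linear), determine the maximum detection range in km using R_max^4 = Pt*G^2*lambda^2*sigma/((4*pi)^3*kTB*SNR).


G_lin = 10^(41/10) = 12589.254118
R^4 = 83000 * 12589.254118^2 * 0.049^2 * 51.5 / ((4*pi)^3 * 1.38e-23 * 290 * 5000000.0 * 14)
R^4 = 2.92599e21 m^4
R_max = (2.92599e21)^(1/4) = 232577.8 m = 232.6 km

232.6 km


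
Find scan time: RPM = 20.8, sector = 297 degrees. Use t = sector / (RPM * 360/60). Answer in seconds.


t = 297 / (20.8 * 360) * 60 = 2.38 s

2.38 s


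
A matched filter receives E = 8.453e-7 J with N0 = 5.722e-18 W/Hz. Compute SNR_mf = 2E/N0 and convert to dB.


SNR_lin = 2 * 8.453e-7 / 5.722e-18 = 2.955e11
SNR_dB = 10*log10(2.955e11) = 114.7 dB

114.7 dB


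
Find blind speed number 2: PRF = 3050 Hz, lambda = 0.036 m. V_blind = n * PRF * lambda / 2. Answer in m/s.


V_blind = 2 * 3050 * 0.036 / 2 = 109.8 m/s

109.8 m/s


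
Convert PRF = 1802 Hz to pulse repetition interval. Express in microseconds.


PRI = 1/1802 = 0.000554939 s = 554.9 us

554.9 us


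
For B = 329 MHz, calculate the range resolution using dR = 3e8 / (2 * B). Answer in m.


dR = 3e8 / (2 * 329000000.0) = 0.46 m

0.46 m


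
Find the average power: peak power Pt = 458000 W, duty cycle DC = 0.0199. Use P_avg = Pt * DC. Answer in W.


P_avg = 458000 * 0.0199 = 9114.2 W

9114.2 W


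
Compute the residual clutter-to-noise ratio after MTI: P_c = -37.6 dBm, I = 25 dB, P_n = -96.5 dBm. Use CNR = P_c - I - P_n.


CNR = -37.6 - 25 - (-96.5) = 33.9 dB

33.9 dB


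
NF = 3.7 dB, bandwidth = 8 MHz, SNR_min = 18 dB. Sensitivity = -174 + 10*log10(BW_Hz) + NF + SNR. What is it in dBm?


10*log10(8000000.0) = 69.03
S = -174 + 69.03 + 3.7 + 18 = -83.3 dBm

-83.3 dBm


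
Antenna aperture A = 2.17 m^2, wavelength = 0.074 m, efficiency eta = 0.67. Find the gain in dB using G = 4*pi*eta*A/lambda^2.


G_linear = 4*pi*0.67*2.17/0.074^2 = 3336.42
G_dB = 10*log10(3336.42) = 35.2 dB

35.2 dB


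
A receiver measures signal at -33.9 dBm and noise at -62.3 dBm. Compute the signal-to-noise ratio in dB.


SNR = -33.9 - (-62.3) = 28.4 dB

28.4 dB


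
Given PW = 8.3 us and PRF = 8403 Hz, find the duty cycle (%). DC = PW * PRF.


DC = 8.3e-6 * 8403 * 100 = 6.97%

6.97%


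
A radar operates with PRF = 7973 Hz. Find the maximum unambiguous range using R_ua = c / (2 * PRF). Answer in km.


R_ua = 3e8 / (2 * 7973) = 18813.5 m = 18.8 km

18.8 km


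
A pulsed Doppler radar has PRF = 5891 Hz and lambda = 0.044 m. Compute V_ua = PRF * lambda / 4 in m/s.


V_ua = 5891 * 0.044 / 4 = 64.8 m/s

64.8 m/s


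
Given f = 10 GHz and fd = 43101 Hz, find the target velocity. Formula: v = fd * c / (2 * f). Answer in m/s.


v = 43101 * 3e8 / (2 * 10000000000.0) = 646.5 m/s

646.5 m/s


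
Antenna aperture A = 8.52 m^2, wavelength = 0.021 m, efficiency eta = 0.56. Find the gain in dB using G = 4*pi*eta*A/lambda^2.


G_linear = 4*pi*0.56*8.52/0.021^2 = 135956.16
G_dB = 10*log10(135956.16) = 51.3 dB

51.3 dB


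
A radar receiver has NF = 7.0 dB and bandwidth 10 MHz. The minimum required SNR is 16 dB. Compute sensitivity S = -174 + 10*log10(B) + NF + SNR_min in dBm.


10*log10(10000000.0) = 70.0
S = -174 + 70.0 + 7.0 + 16 = -81.0 dBm

-81.0 dBm


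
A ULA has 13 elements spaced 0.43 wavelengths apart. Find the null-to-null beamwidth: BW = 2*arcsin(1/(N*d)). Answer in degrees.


1/(N*d) = 1/(13*0.43) = 0.178891
BW = 2*arcsin(0.178891) = 20.6 degrees

20.6 degrees


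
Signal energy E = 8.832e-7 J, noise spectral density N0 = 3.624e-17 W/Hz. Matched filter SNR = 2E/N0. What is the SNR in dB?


SNR_lin = 2 * 8.832e-7 / 3.624e-17 = 4.874e10
SNR_dB = 10*log10(4.874e10) = 106.9 dB

106.9 dB


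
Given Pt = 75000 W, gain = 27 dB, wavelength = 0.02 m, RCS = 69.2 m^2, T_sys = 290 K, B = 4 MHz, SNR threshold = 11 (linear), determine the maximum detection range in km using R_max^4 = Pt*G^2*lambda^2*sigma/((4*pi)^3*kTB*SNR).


G_lin = 10^(27/10) = 501.187234
R^4 = 75000 * 501.187234^2 * 0.02^2 * 69.2 / ((4*pi)^3 * 1.38e-23 * 290 * 4000000.0 * 11)
R^4 = 1.49234e18 m^4
R_max = (1.49234e18)^(1/4) = 34951.6 m = 35.0 km

35.0 km


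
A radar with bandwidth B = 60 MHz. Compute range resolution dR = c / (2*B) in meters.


dR = 3e8 / (2 * 60000000.0) = 2.5 m

2.5 m


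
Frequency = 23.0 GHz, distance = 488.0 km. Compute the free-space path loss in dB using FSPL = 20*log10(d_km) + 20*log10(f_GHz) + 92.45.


20*log10(488.0) = 53.77
20*log10(23.0) = 27.23
FSPL = 173.5 dB

173.5 dB


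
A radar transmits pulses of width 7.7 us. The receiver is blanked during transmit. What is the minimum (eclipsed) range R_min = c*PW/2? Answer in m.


R_min = 3e8 * 7.7e-6 / 2 = 1155.0 m

1155.0 m


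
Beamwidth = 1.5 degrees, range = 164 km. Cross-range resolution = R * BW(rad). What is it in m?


BW_rad = 0.026179939
CR = 164000 * 0.026179939 = 4293.5 m

4293.5 m


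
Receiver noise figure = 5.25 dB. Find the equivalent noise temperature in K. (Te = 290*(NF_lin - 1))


NF_lin = 10^(5.25/10) = 3.349654
Te = 290 * (3.349654 - 1) = 681.4 K

681.4 K


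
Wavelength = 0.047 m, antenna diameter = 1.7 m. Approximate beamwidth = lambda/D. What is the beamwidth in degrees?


BW_rad = 0.047 / 1.7 = 0.027647
BW_deg = 1.58 degrees

1.58 degrees


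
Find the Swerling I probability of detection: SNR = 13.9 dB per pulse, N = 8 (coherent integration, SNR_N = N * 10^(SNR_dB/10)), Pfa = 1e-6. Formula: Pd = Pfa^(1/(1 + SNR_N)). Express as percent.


SNR_lin = 10^(13.9/10) = 24.54709
SNR_N = 8 * 24.54709 = 196.37672
1/(1 + SNR_N) = 1/197.37672 = 0.0050665
Pd = (1e-6)^0.0050665 = 0.9324
Pd = 93.2%

93.2%


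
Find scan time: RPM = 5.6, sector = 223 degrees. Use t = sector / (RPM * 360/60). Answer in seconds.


t = 223 / (5.6 * 360) * 60 = 6.64 s

6.64 s


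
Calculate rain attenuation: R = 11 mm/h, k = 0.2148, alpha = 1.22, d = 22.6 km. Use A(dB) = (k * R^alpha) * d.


gamma = 0.2148 * 11^1.22 = 4.004362 dB/km
A = 4.004362 * 22.6 = 90.5 dB

90.5 dB


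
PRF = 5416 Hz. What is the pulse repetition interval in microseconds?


PRI = 1/5416 = 0.0001846381 s = 184.6 us

184.6 us


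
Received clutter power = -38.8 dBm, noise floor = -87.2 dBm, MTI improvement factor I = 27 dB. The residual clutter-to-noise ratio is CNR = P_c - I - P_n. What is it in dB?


CNR = -38.8 - 27 - (-87.2) = 21.4 dB

21.4 dB


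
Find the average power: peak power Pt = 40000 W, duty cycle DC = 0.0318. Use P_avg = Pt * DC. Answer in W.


P_avg = 40000 * 0.0318 = 1272.0 W

1272.0 W


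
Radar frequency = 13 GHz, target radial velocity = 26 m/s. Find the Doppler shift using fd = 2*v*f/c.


fd = 2 * 26 * 13000000000.0 / 3e8 = 2253.3 Hz

2253.3 Hz


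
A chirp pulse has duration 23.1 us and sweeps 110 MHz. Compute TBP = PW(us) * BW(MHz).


TBP = 23.1 * 110 = 2541.0

2541.0


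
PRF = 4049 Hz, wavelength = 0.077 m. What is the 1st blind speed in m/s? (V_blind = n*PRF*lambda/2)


V_blind = 1 * 4049 * 0.077 / 2 = 155.9 m/s

155.9 m/s


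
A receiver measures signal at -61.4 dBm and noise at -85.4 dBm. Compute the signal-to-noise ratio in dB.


SNR = -61.4 - (-85.4) = 24.0 dB

24.0 dB


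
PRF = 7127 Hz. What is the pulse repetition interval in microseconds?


PRI = 1/7127 = 0.0001403115 s = 140.3 us

140.3 us


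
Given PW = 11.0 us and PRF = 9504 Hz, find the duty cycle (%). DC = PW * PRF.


DC = 11.0e-6 * 9504 * 100 = 10.45%

10.45%


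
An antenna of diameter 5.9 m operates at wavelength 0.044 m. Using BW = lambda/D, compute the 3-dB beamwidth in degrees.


BW_rad = 0.044 / 5.9 = 0.007458
BW_deg = 0.43 degrees

0.43 degrees


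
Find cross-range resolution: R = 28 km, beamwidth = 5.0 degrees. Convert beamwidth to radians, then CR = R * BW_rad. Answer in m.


BW_rad = 0.087266463
CR = 28000 * 0.087266463 = 2443.5 m

2443.5 m


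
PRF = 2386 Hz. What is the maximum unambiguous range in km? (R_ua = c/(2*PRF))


R_ua = 3e8 / (2 * 2386) = 62866.7 m = 62.9 km

62.9 km


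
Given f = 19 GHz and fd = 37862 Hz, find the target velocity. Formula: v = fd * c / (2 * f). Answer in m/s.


v = 37862 * 3e8 / (2 * 19000000000.0) = 298.9 m/s

298.9 m/s


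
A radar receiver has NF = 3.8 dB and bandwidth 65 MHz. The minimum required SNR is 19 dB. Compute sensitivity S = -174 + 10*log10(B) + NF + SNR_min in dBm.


10*log10(65000000.0) = 78.13
S = -174 + 78.13 + 3.8 + 19 = -73.1 dBm

-73.1 dBm


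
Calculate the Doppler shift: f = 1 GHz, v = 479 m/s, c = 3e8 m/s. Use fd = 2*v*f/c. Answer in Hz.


fd = 2 * 479 * 1000000000.0 / 3e8 = 3193.3 Hz

3193.3 Hz


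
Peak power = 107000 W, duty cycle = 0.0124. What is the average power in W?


P_avg = 107000 * 0.0124 = 1326.8 W

1326.8 W


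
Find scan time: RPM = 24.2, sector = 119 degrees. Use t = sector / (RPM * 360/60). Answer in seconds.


t = 119 / (24.2 * 360) * 60 = 0.82 s

0.82 s


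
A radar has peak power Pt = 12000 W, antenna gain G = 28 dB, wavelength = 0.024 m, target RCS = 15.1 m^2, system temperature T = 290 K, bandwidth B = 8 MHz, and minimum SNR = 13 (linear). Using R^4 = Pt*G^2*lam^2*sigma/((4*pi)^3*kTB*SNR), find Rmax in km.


G_lin = 10^(28/10) = 630.957344
R^4 = 12000 * 630.957344^2 * 0.024^2 * 15.1 / ((4*pi)^3 * 1.38e-23 * 290 * 8000000.0 * 13)
R^4 = 5.03084e16 m^4
R_max = (5.03084e16)^(1/4) = 14976.5 m = 15.0 km

15.0 km


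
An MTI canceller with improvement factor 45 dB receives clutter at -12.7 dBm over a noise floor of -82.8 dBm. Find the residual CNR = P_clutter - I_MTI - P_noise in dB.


CNR = -12.7 - 45 - (-82.8) = 25.1 dB

25.1 dB


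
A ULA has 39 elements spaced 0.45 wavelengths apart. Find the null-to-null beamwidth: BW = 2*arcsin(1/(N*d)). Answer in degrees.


1/(N*d) = 1/(39*0.45) = 0.05698
BW = 2*arcsin(0.05698) = 6.5 degrees

6.5 degrees


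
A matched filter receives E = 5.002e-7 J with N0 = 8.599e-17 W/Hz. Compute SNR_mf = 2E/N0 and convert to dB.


SNR_lin = 2 * 5.002e-7 / 8.599e-17 = 1.163e10
SNR_dB = 10*log10(1.163e10) = 100.7 dB

100.7 dB


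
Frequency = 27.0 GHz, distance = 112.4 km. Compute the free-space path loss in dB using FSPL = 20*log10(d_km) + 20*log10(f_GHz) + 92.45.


20*log10(112.4) = 41.02
20*log10(27.0) = 28.63
FSPL = 162.1 dB

162.1 dB


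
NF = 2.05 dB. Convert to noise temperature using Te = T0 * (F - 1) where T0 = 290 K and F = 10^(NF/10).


NF_lin = 10^(2.05/10) = 1.603245
Te = 290 * (1.603245 - 1) = 174.9 K

174.9 K


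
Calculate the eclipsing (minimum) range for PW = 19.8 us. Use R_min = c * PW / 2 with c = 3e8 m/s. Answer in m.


R_min = 3e8 * 19.8e-6 / 2 = 2970.0 m

2970.0 m


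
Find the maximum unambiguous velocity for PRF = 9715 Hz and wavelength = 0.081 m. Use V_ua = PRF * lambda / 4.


V_ua = 9715 * 0.081 / 4 = 196.7 m/s

196.7 m/s


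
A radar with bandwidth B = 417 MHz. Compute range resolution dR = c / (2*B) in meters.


dR = 3e8 / (2 * 417000000.0) = 0.36 m

0.36 m


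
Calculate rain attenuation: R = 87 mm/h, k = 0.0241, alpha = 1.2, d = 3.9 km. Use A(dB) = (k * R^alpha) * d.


gamma = 0.0241 * 87^1.2 = 5.122007 dB/km
A = 5.122007 * 3.9 = 19.98 dB

19.98 dB


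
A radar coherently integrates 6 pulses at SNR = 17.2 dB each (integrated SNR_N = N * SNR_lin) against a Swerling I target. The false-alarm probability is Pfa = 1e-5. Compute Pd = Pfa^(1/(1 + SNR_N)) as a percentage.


SNR_lin = 10^(17.2/10) = 52.48075
SNR_N = 6 * 52.48075 = 314.8845
1/(1 + SNR_N) = 1/315.8845 = 0.0031657
Pd = (1e-5)^0.0031657 = 0.96421
Pd = 96.4%

96.4%


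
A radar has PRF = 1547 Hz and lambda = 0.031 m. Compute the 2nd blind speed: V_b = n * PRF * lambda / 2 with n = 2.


V_blind = 2 * 1547 * 0.031 / 2 = 48.0 m/s

48.0 m/s


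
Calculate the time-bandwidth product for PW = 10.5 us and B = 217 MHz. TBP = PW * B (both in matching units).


TBP = 10.5 * 217 = 2278.5

2278.5


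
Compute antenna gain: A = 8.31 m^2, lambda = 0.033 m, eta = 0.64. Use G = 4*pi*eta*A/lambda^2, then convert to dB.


G_linear = 4*pi*0.64*8.31/0.033^2 = 61370.97
G_dB = 10*log10(61370.97) = 47.9 dB

47.9 dB


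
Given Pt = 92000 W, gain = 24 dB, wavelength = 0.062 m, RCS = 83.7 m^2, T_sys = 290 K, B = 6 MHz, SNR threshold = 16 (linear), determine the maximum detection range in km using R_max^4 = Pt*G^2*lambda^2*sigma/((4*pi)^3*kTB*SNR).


G_lin = 10^(24/10) = 251.188643
R^4 = 92000 * 251.188643^2 * 0.062^2 * 83.7 / ((4*pi)^3 * 1.38e-23 * 290 * 6000000.0 * 16)
R^4 = 2.44973e18 m^4
R_max = (2.44973e18)^(1/4) = 39562.1 m = 39.6 km

39.6 km


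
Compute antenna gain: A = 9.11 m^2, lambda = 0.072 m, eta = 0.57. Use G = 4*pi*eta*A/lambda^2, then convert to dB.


G_linear = 4*pi*0.57*9.11/0.072^2 = 12587.46
G_dB = 10*log10(12587.46) = 41.0 dB

41.0 dB


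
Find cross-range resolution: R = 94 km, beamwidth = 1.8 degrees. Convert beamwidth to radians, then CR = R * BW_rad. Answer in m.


BW_rad = 0.031415927
CR = 94000 * 0.031415927 = 2953.1 m

2953.1 m


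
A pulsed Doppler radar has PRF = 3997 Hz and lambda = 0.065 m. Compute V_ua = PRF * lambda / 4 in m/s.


V_ua = 3997 * 0.065 / 4 = 65.0 m/s

65.0 m/s


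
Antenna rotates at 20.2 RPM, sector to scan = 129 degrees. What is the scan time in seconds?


t = 129 / (20.2 * 360) * 60 = 1.06 s

1.06 s


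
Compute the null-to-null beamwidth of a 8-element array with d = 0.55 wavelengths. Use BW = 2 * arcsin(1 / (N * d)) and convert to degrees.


1/(N*d) = 1/(8*0.55) = 0.227273
BW = 2*arcsin(0.227273) = 26.3 degrees

26.3 degrees


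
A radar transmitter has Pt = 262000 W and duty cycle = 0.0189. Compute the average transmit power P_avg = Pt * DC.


P_avg = 262000 * 0.0189 = 4951.8 W

4951.8 W


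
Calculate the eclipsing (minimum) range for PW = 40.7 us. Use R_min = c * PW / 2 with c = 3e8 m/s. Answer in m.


R_min = 3e8 * 40.7e-6 / 2 = 6105.0 m

6105.0 m


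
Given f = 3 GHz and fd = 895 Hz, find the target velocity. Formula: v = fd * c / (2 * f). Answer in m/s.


v = 895 * 3e8 / (2 * 3000000000.0) = 44.8 m/s

44.8 m/s


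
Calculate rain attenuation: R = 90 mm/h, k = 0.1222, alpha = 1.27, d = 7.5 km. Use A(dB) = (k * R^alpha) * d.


gamma = 0.1222 * 90^1.27 = 37.064589 dB/km
A = 37.064589 * 7.5 = 277.98 dB

277.98 dB


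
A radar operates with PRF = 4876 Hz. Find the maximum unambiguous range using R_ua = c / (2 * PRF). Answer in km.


R_ua = 3e8 / (2 * 4876) = 30762.9 m = 30.8 km

30.8 km


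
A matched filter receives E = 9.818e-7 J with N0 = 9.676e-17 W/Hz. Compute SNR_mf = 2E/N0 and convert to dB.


SNR_lin = 2 * 9.818e-7 / 9.676e-17 = 2.029e10
SNR_dB = 10*log10(2.029e10) = 103.1 dB

103.1 dB


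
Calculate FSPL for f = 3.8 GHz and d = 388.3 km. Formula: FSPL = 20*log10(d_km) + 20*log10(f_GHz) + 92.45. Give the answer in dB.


20*log10(388.3) = 51.78
20*log10(3.8) = 11.6
FSPL = 155.8 dB

155.8 dB


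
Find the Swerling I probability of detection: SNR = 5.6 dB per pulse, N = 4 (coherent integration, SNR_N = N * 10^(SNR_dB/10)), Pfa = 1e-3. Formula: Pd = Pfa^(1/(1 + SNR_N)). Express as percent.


SNR_lin = 10^(5.6/10) = 3.63078
SNR_N = 4 * 3.63078 = 14.52312
1/(1 + SNR_N) = 1/15.52312 = 0.06442
Pd = (1e-3)^0.06442 = 0.64083
Pd = 64.1%

64.1%


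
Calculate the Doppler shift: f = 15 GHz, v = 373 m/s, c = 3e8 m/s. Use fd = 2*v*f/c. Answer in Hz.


fd = 2 * 373 * 15000000000.0 / 3e8 = 37300.0 Hz

37300.0 Hz


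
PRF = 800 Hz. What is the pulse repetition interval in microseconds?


PRI = 1/800 = 0.00125 s = 1250.0 us

1250.0 us


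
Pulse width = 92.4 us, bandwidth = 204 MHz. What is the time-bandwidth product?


TBP = 92.4 * 204 = 18849.6

18849.6


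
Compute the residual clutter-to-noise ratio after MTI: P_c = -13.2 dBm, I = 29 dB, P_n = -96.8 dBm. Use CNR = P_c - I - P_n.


CNR = -13.2 - 29 - (-96.8) = 54.6 dB

54.6 dB


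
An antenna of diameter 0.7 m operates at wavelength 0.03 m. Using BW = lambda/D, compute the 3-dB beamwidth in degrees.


BW_rad = 0.03 / 0.7 = 0.042857
BW_deg = 2.46 degrees

2.46 degrees


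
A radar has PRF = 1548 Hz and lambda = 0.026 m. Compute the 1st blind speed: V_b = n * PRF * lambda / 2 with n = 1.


V_blind = 1 * 1548 * 0.026 / 2 = 20.1 m/s

20.1 m/s


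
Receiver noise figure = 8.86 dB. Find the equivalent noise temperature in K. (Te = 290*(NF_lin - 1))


NF_lin = 10^(8.86/10) = 7.691304
Te = 290 * (7.691304 - 1) = 1940.5 K

1940.5 K


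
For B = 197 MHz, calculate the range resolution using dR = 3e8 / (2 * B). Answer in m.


dR = 3e8 / (2 * 197000000.0) = 0.76 m

0.76 m


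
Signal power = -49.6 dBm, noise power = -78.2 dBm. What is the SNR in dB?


SNR = -49.6 - (-78.2) = 28.6 dB

28.6 dB


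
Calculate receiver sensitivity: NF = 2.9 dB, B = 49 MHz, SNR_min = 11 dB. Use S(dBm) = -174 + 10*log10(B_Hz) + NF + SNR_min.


10*log10(49000000.0) = 76.9
S = -174 + 76.9 + 2.9 + 11 = -83.2 dBm

-83.2 dBm


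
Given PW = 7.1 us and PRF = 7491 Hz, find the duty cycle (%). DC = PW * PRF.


DC = 7.1e-6 * 7491 * 100 = 5.32%

5.32%


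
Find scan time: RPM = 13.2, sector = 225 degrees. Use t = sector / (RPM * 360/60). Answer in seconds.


t = 225 / (13.2 * 360) * 60 = 2.84 s

2.84 s


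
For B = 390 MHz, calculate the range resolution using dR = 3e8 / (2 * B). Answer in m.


dR = 3e8 / (2 * 390000000.0) = 0.38 m

0.38 m


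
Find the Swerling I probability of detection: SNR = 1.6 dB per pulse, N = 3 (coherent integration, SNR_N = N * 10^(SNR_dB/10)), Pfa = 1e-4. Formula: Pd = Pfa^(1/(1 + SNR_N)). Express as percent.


SNR_lin = 10^(1.6/10) = 1.44544
SNR_N = 3 * 1.44544 = 4.33632
1/(1 + SNR_N) = 1/5.33632 = 0.1873951
Pd = (1e-4)^0.1873951 = 0.178
Pd = 17.8%

17.8%


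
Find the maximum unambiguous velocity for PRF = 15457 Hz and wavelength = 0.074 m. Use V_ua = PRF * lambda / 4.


V_ua = 15457 * 0.074 / 4 = 286.0 m/s

286.0 m/s


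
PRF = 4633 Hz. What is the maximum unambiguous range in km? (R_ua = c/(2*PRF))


R_ua = 3e8 / (2 * 4633) = 32376.4 m = 32.4 km

32.4 km


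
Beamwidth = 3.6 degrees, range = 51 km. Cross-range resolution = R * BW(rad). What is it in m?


BW_rad = 0.062831853
CR = 51000 * 0.062831853 = 3204.4 m

3204.4 m


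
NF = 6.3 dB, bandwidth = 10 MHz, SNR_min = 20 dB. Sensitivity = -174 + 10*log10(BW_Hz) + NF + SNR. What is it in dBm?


10*log10(10000000.0) = 70.0
S = -174 + 70.0 + 6.3 + 20 = -77.7 dBm

-77.7 dBm


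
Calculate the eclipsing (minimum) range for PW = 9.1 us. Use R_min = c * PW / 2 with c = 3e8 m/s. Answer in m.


R_min = 3e8 * 9.1e-6 / 2 = 1365.0 m

1365.0 m


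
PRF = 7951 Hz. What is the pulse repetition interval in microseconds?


PRI = 1/7951 = 0.0001257703 s = 125.8 us

125.8 us


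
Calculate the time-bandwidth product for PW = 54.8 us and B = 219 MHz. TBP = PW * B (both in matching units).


TBP = 54.8 * 219 = 12001.2

12001.2


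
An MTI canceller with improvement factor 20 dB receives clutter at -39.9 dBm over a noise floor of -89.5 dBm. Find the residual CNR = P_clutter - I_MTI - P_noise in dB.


CNR = -39.9 - 20 - (-89.5) = 29.6 dB

29.6 dB


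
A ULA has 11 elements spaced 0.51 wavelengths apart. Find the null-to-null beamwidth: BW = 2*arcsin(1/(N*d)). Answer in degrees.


1/(N*d) = 1/(11*0.51) = 0.178253
BW = 2*arcsin(0.178253) = 20.5 degrees

20.5 degrees


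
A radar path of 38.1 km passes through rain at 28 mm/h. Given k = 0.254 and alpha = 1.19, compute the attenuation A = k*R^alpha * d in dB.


gamma = 0.254 * 28^1.19 = 13.395279 dB/km
A = 13.395279 * 38.1 = 510.36 dB

510.36 dB


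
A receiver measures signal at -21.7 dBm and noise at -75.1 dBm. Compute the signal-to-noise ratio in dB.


SNR = -21.7 - (-75.1) = 53.4 dB

53.4 dB


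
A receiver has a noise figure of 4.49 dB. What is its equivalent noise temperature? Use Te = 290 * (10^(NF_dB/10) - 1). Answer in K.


NF_lin = 10^(4.49/10) = 2.811901
Te = 290 * (2.811901 - 1) = 525.5 K

525.5 K


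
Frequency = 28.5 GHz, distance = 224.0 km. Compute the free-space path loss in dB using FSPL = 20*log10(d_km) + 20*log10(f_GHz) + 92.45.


20*log10(224.0) = 47.0
20*log10(28.5) = 29.1
FSPL = 168.6 dB

168.6 dB


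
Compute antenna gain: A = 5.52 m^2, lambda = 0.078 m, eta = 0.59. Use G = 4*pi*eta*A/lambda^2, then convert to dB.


G_linear = 4*pi*0.59*5.52/0.078^2 = 6726.85
G_dB = 10*log10(6726.85) = 38.3 dB

38.3 dB


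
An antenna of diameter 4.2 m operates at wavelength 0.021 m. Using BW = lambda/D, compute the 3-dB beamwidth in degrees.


BW_rad = 0.021 / 4.2 = 0.005
BW_deg = 0.29 degrees

0.29 degrees


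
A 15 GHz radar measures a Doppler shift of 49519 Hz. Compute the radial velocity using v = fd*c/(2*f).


v = 49519 * 3e8 / (2 * 15000000000.0) = 495.2 m/s

495.2 m/s


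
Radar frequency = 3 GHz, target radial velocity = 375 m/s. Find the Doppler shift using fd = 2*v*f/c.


fd = 2 * 375 * 3000000000.0 / 3e8 = 7500.0 Hz

7500.0 Hz


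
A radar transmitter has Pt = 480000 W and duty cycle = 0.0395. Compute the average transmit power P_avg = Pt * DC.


P_avg = 480000 * 0.0395 = 18960.0 W

18960.0 W


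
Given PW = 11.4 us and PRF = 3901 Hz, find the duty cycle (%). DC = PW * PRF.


DC = 11.4e-6 * 3901 * 100 = 4.45%

4.45%


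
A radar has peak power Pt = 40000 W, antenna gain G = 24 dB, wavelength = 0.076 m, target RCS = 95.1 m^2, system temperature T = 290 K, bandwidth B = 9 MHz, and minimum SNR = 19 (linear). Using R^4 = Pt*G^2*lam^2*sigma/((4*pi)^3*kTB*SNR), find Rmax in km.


G_lin = 10^(24/10) = 251.188643
R^4 = 40000 * 251.188643^2 * 0.076^2 * 95.1 / ((4*pi)^3 * 1.38e-23 * 290 * 9000000.0 * 19)
R^4 = 1.02086e18 m^4
R_max = (1.02086e18)^(1/4) = 31786.4 m = 31.8 km

31.8 km


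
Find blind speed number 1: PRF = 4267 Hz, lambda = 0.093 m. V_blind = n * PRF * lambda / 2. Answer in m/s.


V_blind = 1 * 4267 * 0.093 / 2 = 198.4 m/s

198.4 m/s


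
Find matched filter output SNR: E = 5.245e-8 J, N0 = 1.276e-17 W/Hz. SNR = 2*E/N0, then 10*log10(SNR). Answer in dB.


SNR_lin = 2 * 5.245e-8 / 1.276e-17 = 8.221e9
SNR_dB = 10*log10(8.221e9) = 99.1 dB

99.1 dB


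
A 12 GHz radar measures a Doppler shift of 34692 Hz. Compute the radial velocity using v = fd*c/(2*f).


v = 34692 * 3e8 / (2 * 12000000000.0) = 433.7 m/s

433.7 m/s


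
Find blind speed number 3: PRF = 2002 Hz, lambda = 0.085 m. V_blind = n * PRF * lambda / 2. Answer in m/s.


V_blind = 3 * 2002 * 0.085 / 2 = 255.3 m/s

255.3 m/s


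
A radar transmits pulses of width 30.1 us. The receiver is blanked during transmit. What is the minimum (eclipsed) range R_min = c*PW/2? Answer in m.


R_min = 3e8 * 30.1e-6 / 2 = 4515.0 m

4515.0 m


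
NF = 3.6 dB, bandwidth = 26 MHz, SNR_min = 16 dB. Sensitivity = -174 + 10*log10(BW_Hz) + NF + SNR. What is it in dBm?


10*log10(26000000.0) = 74.15
S = -174 + 74.15 + 3.6 + 16 = -80.3 dBm

-80.3 dBm


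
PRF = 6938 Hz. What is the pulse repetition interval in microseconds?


PRI = 1/6938 = 0.0001441338 s = 144.1 us

144.1 us


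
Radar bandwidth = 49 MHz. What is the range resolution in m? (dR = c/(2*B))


dR = 3e8 / (2 * 49000000.0) = 3.06 m

3.06 m


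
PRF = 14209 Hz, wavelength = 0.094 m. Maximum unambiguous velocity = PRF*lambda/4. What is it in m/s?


V_ua = 14209 * 0.094 / 4 = 333.9 m/s

333.9 m/s


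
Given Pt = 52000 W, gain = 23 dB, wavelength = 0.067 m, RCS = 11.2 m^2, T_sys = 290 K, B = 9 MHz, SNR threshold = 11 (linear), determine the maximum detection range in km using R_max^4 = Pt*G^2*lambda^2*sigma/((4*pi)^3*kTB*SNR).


G_lin = 10^(23/10) = 199.526231
R^4 = 52000 * 199.526231^2 * 0.067^2 * 11.2 / ((4*pi)^3 * 1.38e-23 * 290 * 9000000.0 * 11)
R^4 = 1.32382e17 m^4
R_max = (1.32382e17)^(1/4) = 19074.7 m = 19.1 km

19.1 km


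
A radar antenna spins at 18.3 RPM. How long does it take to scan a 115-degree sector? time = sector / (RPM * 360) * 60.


t = 115 / (18.3 * 360) * 60 = 1.05 s

1.05 s


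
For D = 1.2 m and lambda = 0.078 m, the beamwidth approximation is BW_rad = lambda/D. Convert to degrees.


BW_rad = 0.078 / 1.2 = 0.065
BW_deg = 3.72 degrees

3.72 degrees


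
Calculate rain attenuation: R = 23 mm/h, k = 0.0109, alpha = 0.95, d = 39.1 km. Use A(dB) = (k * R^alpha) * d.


gamma = 0.0109 * 23^0.95 = 0.214323 dB/km
A = 0.214323 * 39.1 = 8.38 dB

8.38 dB


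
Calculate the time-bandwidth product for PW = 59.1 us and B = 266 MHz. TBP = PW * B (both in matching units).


TBP = 59.1 * 266 = 15720.6

15720.6


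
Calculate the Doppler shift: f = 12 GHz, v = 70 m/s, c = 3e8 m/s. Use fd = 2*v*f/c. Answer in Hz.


fd = 2 * 70 * 12000000000.0 / 3e8 = 5600.0 Hz

5600.0 Hz


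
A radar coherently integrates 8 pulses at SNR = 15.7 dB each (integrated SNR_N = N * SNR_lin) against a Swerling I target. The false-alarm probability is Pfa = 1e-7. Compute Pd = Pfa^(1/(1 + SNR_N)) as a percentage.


SNR_lin = 10^(15.7/10) = 37.15352
SNR_N = 8 * 37.15352 = 297.22816
1/(1 + SNR_N) = 1/298.22816 = 0.0033531
Pd = (1e-7)^0.0033531 = 0.94739
Pd = 94.7%

94.7%


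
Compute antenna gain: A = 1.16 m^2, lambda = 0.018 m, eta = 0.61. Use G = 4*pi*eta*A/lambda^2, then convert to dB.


G_linear = 4*pi*0.61*1.16/0.018^2 = 27444.33
G_dB = 10*log10(27444.33) = 44.4 dB

44.4 dB


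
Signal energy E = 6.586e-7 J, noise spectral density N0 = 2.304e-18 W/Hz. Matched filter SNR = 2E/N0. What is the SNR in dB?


SNR_lin = 2 * 6.586e-7 / 2.304e-18 = 5.717e11
SNR_dB = 10*log10(5.717e11) = 117.6 dB

117.6 dB


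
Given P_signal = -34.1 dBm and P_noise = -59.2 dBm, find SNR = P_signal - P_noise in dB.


SNR = -34.1 - (-59.2) = 25.1 dB

25.1 dB


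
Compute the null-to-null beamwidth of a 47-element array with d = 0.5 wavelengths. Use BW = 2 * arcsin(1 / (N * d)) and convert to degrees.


1/(N*d) = 1/(47*0.5) = 0.042553
BW = 2*arcsin(0.042553) = 4.9 degrees

4.9 degrees


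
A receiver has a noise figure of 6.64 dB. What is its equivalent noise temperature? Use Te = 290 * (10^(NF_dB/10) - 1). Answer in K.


NF_lin = 10^(6.64/10) = 4.613176
Te = 290 * (4.613176 - 1) = 1047.8 K

1047.8 K


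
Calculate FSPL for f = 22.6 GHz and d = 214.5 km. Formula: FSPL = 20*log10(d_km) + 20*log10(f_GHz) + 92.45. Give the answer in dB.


20*log10(214.5) = 46.63
20*log10(22.6) = 27.08
FSPL = 166.2 dB

166.2 dB


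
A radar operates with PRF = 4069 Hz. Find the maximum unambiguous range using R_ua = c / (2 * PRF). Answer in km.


R_ua = 3e8 / (2 * 4069) = 36864.1 m = 36.9 km

36.9 km


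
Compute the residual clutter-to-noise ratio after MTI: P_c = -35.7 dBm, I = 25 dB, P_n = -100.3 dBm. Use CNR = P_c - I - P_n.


CNR = -35.7 - 25 - (-100.3) = 39.6 dB

39.6 dB


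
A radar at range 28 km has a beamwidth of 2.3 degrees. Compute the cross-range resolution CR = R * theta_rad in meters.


BW_rad = 0.040142573
CR = 28000 * 0.040142573 = 1124.0 m

1124.0 m


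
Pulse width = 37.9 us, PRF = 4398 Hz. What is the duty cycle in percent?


DC = 37.9e-6 * 4398 * 100 = 16.67%

16.67%


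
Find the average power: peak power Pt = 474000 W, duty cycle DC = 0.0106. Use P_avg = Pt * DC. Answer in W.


P_avg = 474000 * 0.0106 = 5024.4 W

5024.4 W


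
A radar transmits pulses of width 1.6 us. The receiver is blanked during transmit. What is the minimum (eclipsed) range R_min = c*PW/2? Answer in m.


R_min = 3e8 * 1.6e-6 / 2 = 240.0 m

240.0 m


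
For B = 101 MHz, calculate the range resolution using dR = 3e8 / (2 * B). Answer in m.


dR = 3e8 / (2 * 101000000.0) = 1.49 m

1.49 m


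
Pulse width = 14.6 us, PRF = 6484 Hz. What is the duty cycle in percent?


DC = 14.6e-6 * 6484 * 100 = 9.47%

9.47%


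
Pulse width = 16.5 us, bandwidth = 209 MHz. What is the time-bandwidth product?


TBP = 16.5 * 209 = 3448.5

3448.5


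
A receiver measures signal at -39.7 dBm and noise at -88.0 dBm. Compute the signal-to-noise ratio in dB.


SNR = -39.7 - (-88.0) = 48.3 dB

48.3 dB


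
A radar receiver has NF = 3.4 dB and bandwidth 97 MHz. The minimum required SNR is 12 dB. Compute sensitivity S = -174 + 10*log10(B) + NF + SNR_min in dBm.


10*log10(97000000.0) = 79.87
S = -174 + 79.87 + 3.4 + 12 = -78.7 dBm

-78.7 dBm


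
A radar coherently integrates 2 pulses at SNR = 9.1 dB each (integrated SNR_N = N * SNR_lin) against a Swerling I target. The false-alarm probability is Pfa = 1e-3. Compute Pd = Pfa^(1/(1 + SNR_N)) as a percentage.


SNR_lin = 10^(9.1/10) = 8.12831
SNR_N = 2 * 8.12831 = 16.25662
1/(1 + SNR_N) = 1/17.25662 = 0.0579488
Pd = (1e-3)^0.0579488 = 0.67012
Pd = 67.0%

67.0%


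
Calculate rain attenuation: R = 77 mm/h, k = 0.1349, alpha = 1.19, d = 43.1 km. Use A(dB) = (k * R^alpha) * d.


gamma = 0.1349 * 77^1.19 = 23.710238 dB/km
A = 23.710238 * 43.1 = 1021.91 dB

1021.91 dB


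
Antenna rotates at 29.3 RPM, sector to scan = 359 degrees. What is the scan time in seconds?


t = 359 / (29.3 * 360) * 60 = 2.04 s

2.04 s


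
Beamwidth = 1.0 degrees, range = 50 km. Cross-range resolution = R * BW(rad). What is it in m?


BW_rad = 0.017453293
CR = 50000 * 0.017453293 = 872.7 m

872.7 m


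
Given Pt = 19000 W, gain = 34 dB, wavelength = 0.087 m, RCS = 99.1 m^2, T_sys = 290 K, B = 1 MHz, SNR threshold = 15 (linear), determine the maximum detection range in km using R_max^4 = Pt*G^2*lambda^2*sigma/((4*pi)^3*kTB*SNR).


G_lin = 10^(34/10) = 2511.886432
R^4 = 19000 * 2511.886432^2 * 0.087^2 * 99.1 / ((4*pi)^3 * 1.38e-23 * 290 * 1000000.0 * 15)
R^4 = 7.54862e20 m^4
R_max = (7.54862e20)^(1/4) = 165755.1 m = 165.8 km

165.8 km


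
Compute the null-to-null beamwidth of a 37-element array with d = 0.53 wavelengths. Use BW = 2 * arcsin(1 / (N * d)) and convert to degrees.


1/(N*d) = 1/(37*0.53) = 0.050994
BW = 2*arcsin(0.050994) = 5.8 degrees

5.8 degrees


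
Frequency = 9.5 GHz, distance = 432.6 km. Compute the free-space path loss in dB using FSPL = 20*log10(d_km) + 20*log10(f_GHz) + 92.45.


20*log10(432.6) = 52.72
20*log10(9.5) = 19.55
FSPL = 164.7 dB

164.7 dB


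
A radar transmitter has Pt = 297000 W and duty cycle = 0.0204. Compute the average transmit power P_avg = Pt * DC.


P_avg = 297000 * 0.0204 = 6058.8 W

6058.8 W


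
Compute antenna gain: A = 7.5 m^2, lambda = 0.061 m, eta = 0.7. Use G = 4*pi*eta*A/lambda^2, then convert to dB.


G_linear = 4*pi*0.7*7.5/0.061^2 = 17730.03
G_dB = 10*log10(17730.03) = 42.5 dB

42.5 dB


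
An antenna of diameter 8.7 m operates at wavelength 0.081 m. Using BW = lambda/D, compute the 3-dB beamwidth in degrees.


BW_rad = 0.081 / 8.7 = 0.00931
BW_deg = 0.53 degrees

0.53 degrees


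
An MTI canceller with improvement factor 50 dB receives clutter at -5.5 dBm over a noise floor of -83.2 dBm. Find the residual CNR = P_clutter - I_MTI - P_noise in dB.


CNR = -5.5 - 50 - (-83.2) = 27.7 dB

27.7 dB


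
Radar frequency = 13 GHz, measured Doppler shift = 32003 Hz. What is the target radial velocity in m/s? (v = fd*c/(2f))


v = 32003 * 3e8 / (2 * 13000000000.0) = 369.3 m/s

369.3 m/s


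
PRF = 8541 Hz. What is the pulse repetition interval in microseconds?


PRI = 1/8541 = 0.0001170823 s = 117.1 us

117.1 us


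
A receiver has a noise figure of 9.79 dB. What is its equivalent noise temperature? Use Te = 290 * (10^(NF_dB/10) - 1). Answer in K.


NF_lin = 10^(9.79/10) = 9.527962
Te = 290 * (9.527962 - 1) = 2473.1 K

2473.1 K


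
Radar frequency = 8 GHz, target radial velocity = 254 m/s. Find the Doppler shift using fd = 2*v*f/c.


fd = 2 * 254 * 8000000000.0 / 3e8 = 13546.7 Hz

13546.7 Hz


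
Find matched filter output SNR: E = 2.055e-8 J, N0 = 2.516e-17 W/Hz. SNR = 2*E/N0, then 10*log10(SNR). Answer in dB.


SNR_lin = 2 * 2.055e-8 / 2.516e-17 = 1.634e9
SNR_dB = 10*log10(1.634e9) = 92.1 dB

92.1 dB


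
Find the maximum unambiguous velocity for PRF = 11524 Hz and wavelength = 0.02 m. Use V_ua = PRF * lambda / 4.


V_ua = 11524 * 0.02 / 4 = 57.6 m/s

57.6 m/s
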